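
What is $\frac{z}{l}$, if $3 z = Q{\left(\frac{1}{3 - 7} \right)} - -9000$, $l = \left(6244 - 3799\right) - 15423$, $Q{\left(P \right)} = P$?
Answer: $- \frac{35999}{155736} \approx -0.23115$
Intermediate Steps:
$l = -12978$ ($l = \left(6244 - 3799\right) - 15423 = 2445 - 15423 = -12978$)
$z = \frac{35999}{12}$ ($z = \frac{\frac{1}{3 - 7} - -9000}{3} = \frac{\frac{1}{-4} + 9000}{3} = \frac{- \frac{1}{4} + 9000}{3} = \frac{1}{3} \cdot \frac{35999}{4} = \frac{35999}{12} \approx 2999.9$)
$\frac{z}{l} = \frac{35999}{12 \left(-12978\right)} = \frac{35999}{12} \left(- \frac{1}{12978}\right) = - \frac{35999}{155736}$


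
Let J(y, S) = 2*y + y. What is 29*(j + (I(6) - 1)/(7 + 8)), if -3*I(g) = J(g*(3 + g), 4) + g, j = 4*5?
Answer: 2349/5 ≈ 469.80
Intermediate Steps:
j = 20
J(y, S) = 3*y
I(g) = -g/3 - g*(3 + g) (I(g) = -(3*(g*(3 + g)) + g)/3 = -(3*g*(3 + g) + g)/3 = -(g + 3*g*(3 + g))/3 = -g/3 - g*(3 + g))
29*(j + (I(6) - 1)/(7 + 8)) = 29*(20 + ((1/3)*6*(-10 - 3*6) - 1)/(7 + 8)) = 29*(20 + ((1/3)*6*(-10 - 18) - 1)/15) = 29*(20 + ((1/3)*6*(-28) - 1)*(1/15)) = 29*(20 + (-56 - 1)*(1/15)) = 29*(20 - 57*1/15) = 29*(20 - 19/5) = 29*(81/5) = 2349/5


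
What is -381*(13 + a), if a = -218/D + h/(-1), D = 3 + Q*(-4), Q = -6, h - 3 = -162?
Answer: -562102/9 ≈ -62456.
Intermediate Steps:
h = -159 (h = 3 - 162 = -159)
D = 27 (D = 3 - 6*(-4) = 3 + 24 = 27)
a = 4075/27 (a = -218/27 - 159/(-1) = -218*1/27 - 159*(-1) = -218/27 + 159 = 4075/27 ≈ 150.93)
-381*(13 + a) = -381*(13 + 4075/27) = -381*4426/27 = -562102/9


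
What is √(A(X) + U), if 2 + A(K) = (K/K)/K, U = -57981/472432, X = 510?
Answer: I*√1923676994375715/30117540 ≈ 1.4563*I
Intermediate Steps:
U = -57981/472432 (U = -57981*1/472432 = -57981/472432 ≈ -0.12273)
A(K) = -2 + 1/K (A(K) = -2 + (K/K)/K = -2 + 1/K)
√(A(X) + U) = √((-2 + 1/510) - 57981/472432) = √(-1019/510 - 57981/472432) = √(-255489259/120470160) = I*√1923676994375715/30117540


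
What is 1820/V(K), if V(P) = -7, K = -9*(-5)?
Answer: -260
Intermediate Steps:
K = 45
1820/V(K) = 1820/(-7) = 1820*(-⅐) = -260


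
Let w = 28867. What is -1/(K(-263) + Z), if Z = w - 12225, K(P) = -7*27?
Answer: -1/16453 ≈ -6.0779e-5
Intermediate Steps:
K(P) = -189
Z = 16642 (Z = 28867 - 12225 = 16642)
-1/(K(-263) + Z) = -1/(-189 + 16642) = -1/16453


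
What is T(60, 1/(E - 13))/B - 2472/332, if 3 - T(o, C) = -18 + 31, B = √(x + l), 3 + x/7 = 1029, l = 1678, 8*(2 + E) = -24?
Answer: -618/83 - √2215/443 ≈ -7.5520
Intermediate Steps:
E = -5 (E = -2 + (⅛)*(-24) = -2 - 3 = -5)
x = 7182 (x = -21 + 7*1029 = -21 + 7203 = 7182)
B = 2*√2215 (B = √(7182 + 1678) = √8860 = 2*√2215 ≈ 94.128)
T(o, C) = -10 (T(o, C) = 3 - (-18 + 31) = 3 - 1*13 = 3 - 13 = -10)
T(60, 1/(E - 13))/B - 2472/332 = -10*√2215/4430 - 2472/332 = -√2215/443 - 2472*1/332 = -√2215/443 - 618/83 = -618/83 - √2215/443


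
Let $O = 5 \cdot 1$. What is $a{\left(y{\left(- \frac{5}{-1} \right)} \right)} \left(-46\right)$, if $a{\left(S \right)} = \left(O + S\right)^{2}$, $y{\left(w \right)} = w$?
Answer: $-4600$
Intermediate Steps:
$O = 5$
$a{\left(S \right)} = \left(5 + S\right)^{2}$
$a{\left(y{\left(- \frac{5}{-1} \right)} \right)} \left(-46\right) = \left(5 - \frac{5}{-1}\right)^{2} \left(-46\right) = \left(5 - -5\right)^{2} \left(-46\right) = \left(5 + 5\right)^{2} \left(-46\right) = 10^{2} \left(-46\right) = 100 \left(-46\right) = -4600$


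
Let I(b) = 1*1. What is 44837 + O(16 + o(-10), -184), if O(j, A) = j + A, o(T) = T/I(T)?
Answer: 44659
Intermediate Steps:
I(b) = 1
o(T) = T (o(T) = T/1 = T*1 = T)
O(j, A) = A + j
44837 + O(16 + o(-10), -184) = 44837 + (-184 + (16 - 10)) = 44837 + (-184 + 6) = 44837 - 178 = 44659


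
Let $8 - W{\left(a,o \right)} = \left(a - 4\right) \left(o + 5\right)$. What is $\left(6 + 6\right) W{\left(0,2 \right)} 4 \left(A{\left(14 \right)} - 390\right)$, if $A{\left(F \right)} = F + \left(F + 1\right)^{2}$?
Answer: $-260928$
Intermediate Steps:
$W{\left(a,o \right)} = 8 - \left(-4 + a\right) \left(5 + o\right)$ ($W{\left(a,o \right)} = 8 - \left(a - 4\right) \left(o + 5\right) = 8 - \left(-4 + a\right) \left(5 + o\right)$)
$A{\left(F \right)} = F + \left(1 + F\right)^{2}$
$\left(6 + 6\right) W{\left(0,2 \right)} 4 \left(A{\left(14 \right)} - 390\right) = \left(6 + 6\right) \left(28 - 0 + 4 \cdot 2 - 0 \cdot 2\right) 4 \left(\left(14 + \left(1 + 14\right)^{2}\right) - 390\right) = 12 \left(28 + 0 + 8 + 0\right) 4 \left(\left(14 + 15^{2}\right) - 390\right) = 12 \cdot 36 \cdot 4 \left(\left(14 + 225\right) - 390\right) = 432 \cdot 4 \left(239 - 390\right) = 1728 \left(-151\right) = -260928$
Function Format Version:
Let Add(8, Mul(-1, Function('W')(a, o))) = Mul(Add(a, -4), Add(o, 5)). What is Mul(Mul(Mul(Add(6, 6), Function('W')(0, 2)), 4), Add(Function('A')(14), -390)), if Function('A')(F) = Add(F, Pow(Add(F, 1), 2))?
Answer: -260928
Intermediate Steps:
Function('W')(a, o) = Add(8, Mul(-1, Add(-4, a), Add(5, o))) (Function('W')(a, o) = Add(8, Mul(-1, Mul(Add(a, -4), Add(o, 5)))) = Add(8, Mul(-1, Mul(Add(-4, a), Add(5, o)))) = Add(8, Mul(-1, Add(-4, a), Add(5, o))))
Function('A')(F) = Add(F, Pow(Add(1, F), 2))
Mul(Mul(Mul(Add(6, 6), Function('W')(0, 2)), 4), Add(Function('A')(14), -390)) = Mul(Mul(Mul(Add(6, 6), Add(28, Mul(-5, 0), Mul(4, 2), Mul(-1, 0, 2))), 4), Add(Add(14, Pow(Add(1, 14), 2)), -390)) = Mul(Mul(Mul(12, Add(28, 0, 8, 0)), 4), Add(Add(14, Pow(15, 2)), -390)) = Mul(Mul(Mul(12, 36), 4), Add(Add(14, 225), -390)) = Mul(Mul(432, 4), Add(239, -390)) = Mul(1728, -151) = -260928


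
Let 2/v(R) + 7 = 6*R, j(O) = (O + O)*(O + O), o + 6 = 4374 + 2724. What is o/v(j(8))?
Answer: 5421834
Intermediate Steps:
o = 7092 (o = -6 + (4374 + 2724) = -6 + 7098 = 7092)
j(O) = 4*O² (j(O) = (2*O)*(2*O) = 4*O²)
v(R) = 2/(-7 + 6*R)
o/v(j(8)) = 7092/((2/(-7 + 6*(4*8²)))) = 7092/((2/(-7 + 6*(4*64)))) = 7092/((2/(-7 + 6*256))) = 7092/((2/(-7 + 1536))) = 7092/((2/1529)) = 7092/((2*(1/1529))) = 7092/(2/1529) = 7092*(1529/2) = 5421834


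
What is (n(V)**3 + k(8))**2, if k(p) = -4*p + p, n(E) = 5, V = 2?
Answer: 10201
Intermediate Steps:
k(p) = -3*p
(n(V)**3 + k(8))**2 = (5**3 - 3*8)**2 = (125 - 24)**2 = 101**2 = 10201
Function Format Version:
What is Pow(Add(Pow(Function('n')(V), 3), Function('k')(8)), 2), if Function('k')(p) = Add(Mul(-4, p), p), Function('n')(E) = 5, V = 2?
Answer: 10201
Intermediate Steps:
Function('k')(p) = Mul(-3, p)
Pow(Add(Pow(Function('n')(V), 3), Function('k')(8)), 2) = Pow(Add(Pow(5, 3), Mul(-3, 8)), 2) = Pow(Add(125, -24), 2) = Pow(101, 2) = 10201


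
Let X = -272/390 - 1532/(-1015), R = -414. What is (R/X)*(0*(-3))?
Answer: 0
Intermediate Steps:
X = 6428/7917 (X = -272*1/390 - 1532*(-1/1015) = -136/195 + 1532/1015 = 6428/7917 ≈ 0.81192)
(R/X)*(0*(-3)) = (-414/6428/7917)*(0*(-3)) = -414*7917/6428*0 = -1638819/3214*0 = 0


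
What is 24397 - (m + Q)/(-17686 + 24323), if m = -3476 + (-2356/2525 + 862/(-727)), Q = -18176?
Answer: 297277549189537/12183374975 ≈ 24400.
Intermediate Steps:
m = -6384695662/1835675 (m = -3476 + (-2356*1/2525 + 862*(-1/727)) = -3476 + (-2356/2525 - 862/727) = -3476 - 3889362/1835675 = -6384695662/1835675 ≈ -3478.1)
24397 - (m + Q)/(-17686 + 24323) = 24397 - (-6384695662/1835675 - 18176)/(-17686 + 24323) = 24397 - (-39749924462)/(1835675*6637) = 24397 - 1*(-39749924462/12183374975) = 24397 + 39749924462/12183374975 = 297277549189537/12183374975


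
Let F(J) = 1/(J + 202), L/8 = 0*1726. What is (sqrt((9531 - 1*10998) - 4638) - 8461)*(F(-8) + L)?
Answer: -8461/194 + I*sqrt(6105)/194 ≈ -43.613 + 0.40276*I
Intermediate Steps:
L = 0 (L = 8*(0*1726) = 8*0 = 0)
F(J) = 1/(202 + J)
(sqrt((9531 - 1*10998) - 4638) - 8461)*(F(-8) + L) = (sqrt((9531 - 1*10998) - 4638) - 8461)*(1/(202 - 8) + 0) = (sqrt((9531 - 10998) - 4638) - 8461)*(1/194 + 0) = (sqrt(-1467 - 4638) - 8461)*(1/194 + 0) = (sqrt(-6105) - 8461)*(1/194) = (I*sqrt(6105) - 8461)*(1/194) = (-8461 + I*sqrt(6105))*(1/194) = -8461/194 + I*sqrt(6105)/194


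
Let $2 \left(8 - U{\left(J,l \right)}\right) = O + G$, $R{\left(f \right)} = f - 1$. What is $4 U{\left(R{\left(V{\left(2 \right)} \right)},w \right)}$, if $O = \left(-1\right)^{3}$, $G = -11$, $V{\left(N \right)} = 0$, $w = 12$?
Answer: $56$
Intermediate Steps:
$O = -1$
$R{\left(f \right)} = -1 + f$ ($R{\left(f \right)} = f - 1 = -1 + f$)
$U{\left(J,l \right)} = 14$ ($U{\left(J,l \right)} = 8 - \frac{-1 - 11}{2} = 8 - -6 = 8 + 6 = 14$)
$4 U{\left(R{\left(V{\left(2 \right)} \right)},w \right)} = 4 \cdot 14 = 56$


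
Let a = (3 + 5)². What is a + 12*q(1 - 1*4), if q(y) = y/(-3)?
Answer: 76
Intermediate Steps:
q(y) = -y/3 (q(y) = y*(-⅓) = -y/3)
a = 64 (a = 8² = 64)
a + 12*q(1 - 1*4) = 64 + 12*(-(1 - 1*4)/3) = 64 + 12*(-(1 - 4)/3) = 64 + 12*(-⅓*(-3)) = 64 + 12*1 = 64 + 12 = 76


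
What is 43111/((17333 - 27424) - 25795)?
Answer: -43111/35886 ≈ -1.2013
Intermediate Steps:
43111/((17333 - 27424) - 25795) = 43111/(-10091 - 25795) = 43111/(-35886) = 43111*(-1/35886) = -43111/35886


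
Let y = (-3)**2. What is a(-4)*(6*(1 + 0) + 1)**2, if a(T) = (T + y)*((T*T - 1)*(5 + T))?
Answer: 3675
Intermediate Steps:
y = 9
a(T) = (-1 + T**2)*(5 + T)*(9 + T) (a(T) = (T + 9)*((T*T - 1)*(5 + T)) = (9 + T)*((T**2 - 1)*(5 + T)) = (9 + T)*((-1 + T**2)*(5 + T)) = (-1 + T**2)*(5 + T)*(9 + T))
a(-4)*(6*(1 + 0) + 1)**2 = (-45 + (-4)**4 - 14*(-4) + 14*(-4)**3 + 44*(-4)**2)*(6*(1 + 0) + 1)**2 = (-45 + 256 + 56 + 14*(-64) + 44*16)*(6*1 + 1)**2 = (-45 + 256 + 56 - 896 + 704)*(6 + 1)**2 = 75*7**2 = 75*49 = 3675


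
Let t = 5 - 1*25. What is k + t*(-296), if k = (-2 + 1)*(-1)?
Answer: 5921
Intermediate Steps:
k = 1 (k = -1*(-1) = 1)
t = -20 (t = 5 - 25 = -20)
k + t*(-296) = 1 - 20*(-296) = 1 + 5920 = 5921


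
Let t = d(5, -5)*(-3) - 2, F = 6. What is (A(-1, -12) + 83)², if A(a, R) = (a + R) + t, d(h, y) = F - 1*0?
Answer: 2500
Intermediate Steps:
d(h, y) = 6 (d(h, y) = 6 - 1*0 = 6 + 0 = 6)
t = -20 (t = 6*(-3) - 2 = -18 - 2 = -20)
A(a, R) = -20 + R + a (A(a, R) = (a + R) - 20 = (R + a) - 20 = -20 + R + a)
(A(-1, -12) + 83)² = ((-20 - 12 - 1) + 83)² = (-33 + 83)² = 50² = 2500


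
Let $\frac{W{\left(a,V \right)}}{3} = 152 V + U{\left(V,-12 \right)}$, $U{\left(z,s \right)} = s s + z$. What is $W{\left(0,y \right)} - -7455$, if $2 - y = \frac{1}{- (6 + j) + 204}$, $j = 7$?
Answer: $\frac{1681296}{191} \approx 8802.6$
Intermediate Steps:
$U{\left(z,s \right)} = z + s^{2}$ ($U{\left(z,s \right)} = s^{2} + z = z + s^{2}$)
$y = \frac{381}{191}$ ($y = 2 - \frac{1}{- (6 + 7) + 204} = 2 - \frac{1}{\left(-1\right) 13 + 204} = 2 - \frac{1}{-13 + 204} = 2 - \frac{1}{191} = \frac{381}{191} \approx 1.9948$)
$W{\left(a,V \right)} = 432 + 459 V$ ($W{\left(a,V \right)} = 3 \left(152 V + \left(V + \left(-12\right)^{2}\right)\right) = 3 \left(152 V + \left(V + 144\right)\right) = 3 \left(152 V + \left(144 + V\right)\right) = 3 \left(144 + 153 V\right) = 432 + 459 V$)
$W{\left(0,y \right)} - -7455 = \left(432 + 459 \cdot \frac{381}{191}\right) - -7455 = \left(432 + \frac{174879}{191}\right) + 7455 = \frac{257391}{191} + 7455 = \frac{1681296}{191}$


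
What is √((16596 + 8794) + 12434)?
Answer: 8*√591 ≈ 194.48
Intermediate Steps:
√((16596 + 8794) + 12434) = √(25390 + 12434) = √37824 = 8*√591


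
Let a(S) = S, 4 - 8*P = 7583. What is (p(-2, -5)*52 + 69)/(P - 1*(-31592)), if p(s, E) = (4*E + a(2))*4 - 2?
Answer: -30232/245157 ≈ -0.12332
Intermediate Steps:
P = -7579/8 (P = ½ - ⅛*7583 = ½ - 7583/8 = -7579/8 ≈ -947.38)
p(s, E) = 6 + 16*E (p(s, E) = (4*E + 2)*4 - 2 = (2 + 4*E)*4 - 2 = (8 + 16*E) - 2 = 6 + 16*E)
(p(-2, -5)*52 + 69)/(P - 1*(-31592)) = ((6 + 16*(-5))*52 + 69)/(-7579/8 - 1*(-31592)) = ((6 - 80)*52 + 69)/(-7579/8 + 31592) = (-74*52 + 69)/(245157/8) = (-3848 + 69)*(8/245157) = -3779*8/245157 = -30232/245157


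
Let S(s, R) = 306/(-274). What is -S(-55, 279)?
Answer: 153/137 ≈ 1.1168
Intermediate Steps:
S(s, R) = -153/137 (S(s, R) = 306*(-1/274) = -153/137)
-S(-55, 279) = -1*(-153/137) = 153/137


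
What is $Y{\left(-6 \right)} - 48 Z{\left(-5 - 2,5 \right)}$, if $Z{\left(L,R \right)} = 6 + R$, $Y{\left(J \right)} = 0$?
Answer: $-528$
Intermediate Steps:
$Y{\left(-6 \right)} - 48 Z{\left(-5 - 2,5 \right)} = 0 - 48 \left(6 + 5\right) = 0 - 528 = -528$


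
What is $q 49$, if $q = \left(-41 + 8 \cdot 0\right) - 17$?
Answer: $-2842$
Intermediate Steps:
$q = -58$ ($q = \left(-41 + 0\right) - 17 = -41 - 17 = -58$)
$q 49 = \left(-58\right) 49 = -2842$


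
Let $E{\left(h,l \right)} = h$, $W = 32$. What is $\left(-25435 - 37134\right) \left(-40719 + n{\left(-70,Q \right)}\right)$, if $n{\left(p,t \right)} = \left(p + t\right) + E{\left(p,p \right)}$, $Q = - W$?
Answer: $2558508979$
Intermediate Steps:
$Q = -32$ ($Q = \left(-1\right) 32 = -32$)
$n{\left(p,t \right)} = t + 2 p$ ($n{\left(p,t \right)} = \left(p + t\right) + p = t + 2 p$)
$\left(-25435 - 37134\right) \left(-40719 + n{\left(-70,Q \right)}\right) = \left(-25435 - 37134\right) \left(-40719 + \left(-32 + 2 \left(-70\right)\right)\right) = - 62569 \left(-40719 - 172\right) = \left(-62569\right) \left(-40891\right) = 2558508979$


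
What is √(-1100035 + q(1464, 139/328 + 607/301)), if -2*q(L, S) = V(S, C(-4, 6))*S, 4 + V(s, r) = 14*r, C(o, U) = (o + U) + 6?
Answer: I*√670222839667885/24682 ≈ 1048.9*I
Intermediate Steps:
C(o, U) = 6 + U + o (C(o, U) = (U + o) + 6 = 6 + U + o)
V(s, r) = -4 + 14*r
q(L, S) = -54*S (q(L, S) = -(-4 + 14*(6 + 6 - 4))*S/2 = -(-4 + 14*8)*S/2 = -(-4 + 112)*S/2 = -54*S)
√(-1100035 + q(1464, 139/328 + 607/301)) = √(-1100035 - 54*(139/328 + 607/301)) = √(-1100035 - 54*240935/98728) = √(-1100035 - 6505245/49364) = √(-54308632985/49364) = I*√670222839667885/24682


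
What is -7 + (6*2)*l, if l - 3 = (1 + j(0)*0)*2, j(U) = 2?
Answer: 53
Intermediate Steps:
l = 5 (l = 3 + (1 + 2*0)*2 = 3 + (1 + 0)*2 = 3 + 1*2 = 3 + 2 = 5)
-7 + (6*2)*l = -7 + (6*2)*5 = -7 + 12*5 = -7 + 60 = 53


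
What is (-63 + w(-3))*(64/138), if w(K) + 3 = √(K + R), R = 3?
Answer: -704/23 ≈ -30.609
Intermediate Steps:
w(K) = -3 + √(3 + K) (w(K) = -3 + √(K + 3) = -3 + √(3 + K))
(-63 + w(-3))*(64/138) = (-63 + (-3 + √(3 - 3)))*(64/138) = (-63 + (-3 + √0))*(64*(1/138)) = (-63 + (-3 + 0))*(32/69) = (-63 - 3)*(32/69) = -66*32/69 = -704/23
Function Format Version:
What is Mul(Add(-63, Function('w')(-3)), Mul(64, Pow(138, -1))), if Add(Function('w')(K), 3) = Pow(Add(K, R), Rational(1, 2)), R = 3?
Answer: Rational(-704, 23) ≈ -30.609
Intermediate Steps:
Function('w')(K) = Add(-3, Pow(Add(3, K), Rational(1, 2))) (Function('w')(K) = Add(-3, Pow(Add(K, 3), Rational(1, 2))) = Add(-3, Pow(Add(3, K), Rational(1, 2))))
Mul(Add(-63, Function('w')(-3)), Mul(64, Pow(138, -1))) = Mul(Add(-63, Add(-3, Pow(Add(3, -3), Rational(1, 2)))), Mul(64, Pow(138, -1))) = Mul(Add(-63, Add(-3, Pow(0, Rational(1, 2)))), Mul(64, Rational(1, 138))) = Mul(Add(-63, Add(-3, 0)), Rational(32, 69)) = Mul(Add(-63, -3), Rational(32, 69)) = Mul(-66, Rational(32, 69)) = Rational(-704, 23)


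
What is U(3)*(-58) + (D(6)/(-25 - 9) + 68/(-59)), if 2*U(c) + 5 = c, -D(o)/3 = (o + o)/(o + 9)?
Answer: 285444/5015 ≈ 56.918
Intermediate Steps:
D(o) = -6*o/(9 + o) (D(o) = -3*(o + o)/(o + 9) = -3*2*o/(9 + o) = -6*o/(9 + o))
U(c) = -5/2 + c/2
U(3)*(-58) + (D(6)/(-25 - 9) + 68/(-59)) = (-5/2 + (1/2)*3)*(-58) + ((-6*6/(9 + 6))/(-25 - 9) + 68/(-59)) = (-5/2 + 3/2)*(-58) + (-6*6/15/(-34) + 68*(-1/59)) = -1*(-58) + (-6*6*1/15*(-1/34) - 68/59) = 58 + (-12/5*(-1/34) - 68/59) = 58 + (6/85 - 68/59) = 58 - 5426/5015 = 285444/5015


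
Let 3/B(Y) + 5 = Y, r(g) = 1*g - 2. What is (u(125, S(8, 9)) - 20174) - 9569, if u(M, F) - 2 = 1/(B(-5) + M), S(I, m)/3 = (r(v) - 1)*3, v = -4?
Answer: -37087017/1247 ≈ -29741.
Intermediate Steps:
r(g) = -2 + g (r(g) = g - 2 = -2 + g)
B(Y) = 3/(-5 + Y)
S(I, m) = -63 (S(I, m) = 3*(((-2 - 4) - 1)*3) = 3*((-6 - 1)*3) = 3*(-7*3) = 3*(-21) = -63)
u(M, F) = 2 + 1/(-3/10 + M) (u(M, F) = 2 + 1/(3/(-5 - 5) + M) = 2 + 1/(3/(-10) + M) = 2 + 1/(3*(-1/10) + M) = 2 + 1/(-3/10 + M))
(u(125, S(8, 9)) - 20174) - 9569 = (4*(1 + 5*125)/(-3 + 10*125) - 20174) - 9569 = (4*(1 + 625)/(-3 + 1250) - 20174) - 9569 = (4*626/1247 - 20174) - 9569 = (4*(1/1247)*626 - 20174) - 9569 = (2504/1247 - 20174) - 9569 = -25154474/1247 - 9569 = -37087017/1247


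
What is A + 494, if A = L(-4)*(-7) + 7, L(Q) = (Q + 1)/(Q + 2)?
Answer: 981/2 ≈ 490.50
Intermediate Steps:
L(Q) = (1 + Q)/(2 + Q)
A = -7/2 (A = ((1 - 4)/(2 - 4))*(-7) + 7 = (-3/(-2))*(-7) + 7 = -1/2*(-3)*(-7) + 7 = (3/2)*(-7) + 7 = -21/2 + 7 = -7/2 ≈ -3.5000)
A + 494 = -7/2 + 494 = 981/2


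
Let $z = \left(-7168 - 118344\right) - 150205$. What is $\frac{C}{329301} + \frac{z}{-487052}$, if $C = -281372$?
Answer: $- \frac{6606987361}{22912387236} \approx -0.28836$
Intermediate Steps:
$z = -275717$ ($z = -125512 - 150205 = -275717$)
$\frac{C}{329301} + \frac{z}{-487052} = - \frac{281372}{329301} - \frac{275717}{-487052} = \left(-281372\right) \frac{1}{329301} - - \frac{275717}{487052} = - \frac{40196}{47043} + \frac{275717}{487052} = - \frac{6606987361}{22912387236}$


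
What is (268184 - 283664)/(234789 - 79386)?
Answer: -1720/17267 ≈ -0.099612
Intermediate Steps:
(268184 - 283664)/(234789 - 79386) = -15480/155403 = -15480*1/155403 = -1720/17267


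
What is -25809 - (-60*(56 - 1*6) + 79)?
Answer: -22888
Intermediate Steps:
-25809 - (-60*(56 - 1*6) + 79) = -25809 - (-60*(56 - 6) + 79) = -25809 - (-60*50 + 79) = -25809 - (-3000 + 79) = -25809 - 1*(-2921) = -25809 + 2921 = -22888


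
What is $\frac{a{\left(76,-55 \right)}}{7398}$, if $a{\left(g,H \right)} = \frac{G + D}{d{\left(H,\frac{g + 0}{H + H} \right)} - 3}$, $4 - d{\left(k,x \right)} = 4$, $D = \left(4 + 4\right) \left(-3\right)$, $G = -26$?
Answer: $\frac{25}{11097} \approx 0.0022529$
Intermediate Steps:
$D = -24$ ($D = 8 \left(-3\right) = -24$)
$d{\left(k,x \right)} = 0$ ($d{\left(k,x \right)} = 4 - 4 = 0$)
$a{\left(g,H \right)} = \frac{50}{3}$ ($a{\left(g,H \right)} = \frac{-26 - 24}{0 - 3} = - \frac{50}{-3} = \left(-50\right) \left(- \frac{1}{3}\right) = \frac{50}{3}$)
$\frac{a{\left(76,-55 \right)}}{7398} = \frac{50}{3 \cdot 7398} = \frac{50}{3} \cdot \frac{1}{7398} = \frac{25}{11097}$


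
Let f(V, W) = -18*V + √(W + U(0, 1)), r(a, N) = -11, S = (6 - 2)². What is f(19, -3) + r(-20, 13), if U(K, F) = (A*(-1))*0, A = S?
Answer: -353 + I*√3 ≈ -353.0 + 1.732*I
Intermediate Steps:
S = 16 (S = 4² = 16)
A = 16
U(K, F) = 0 (U(K, F) = (16*(-1))*0 = -16*0 = 0)
f(V, W) = √W - 18*V (f(V, W) = -18*V + √(W + 0) = -18*V + √W = √W - 18*V)
f(19, -3) + r(-20, 13) = (√(-3) - 18*19) - 11 = (I*√3 - 342) - 11 = (-342 + I*√3) - 11 = -353 + I*√3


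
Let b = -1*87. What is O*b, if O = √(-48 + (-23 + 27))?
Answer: -174*I*√11 ≈ -577.09*I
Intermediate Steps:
O = 2*I*√11 (O = √(-48 + 4) = √(-44) = 2*I*√11 ≈ 6.6332*I)
b = -87
O*b = (2*I*√11)*(-87) = -174*I*√11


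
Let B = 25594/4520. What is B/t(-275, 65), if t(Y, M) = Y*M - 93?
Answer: -12797/40607680 ≈ -0.00031514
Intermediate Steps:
t(Y, M) = -93 + M*Y (t(Y, M) = M*Y - 93 = -93 + M*Y)
B = 12797/2260 (B = 25594*(1/4520) = 12797/2260 ≈ 5.6624)
B/t(-275, 65) = 12797/(2260*(-93 + 65*(-275))) = 12797/(2260*(-93 - 17875)) = (12797/2260)/(-17968) = (12797/2260)*(-1/17968) = -12797/40607680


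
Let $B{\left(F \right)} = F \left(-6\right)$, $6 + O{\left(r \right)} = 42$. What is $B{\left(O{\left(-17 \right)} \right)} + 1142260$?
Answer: $1142044$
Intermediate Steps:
$O{\left(r \right)} = 36$ ($O{\left(r \right)} = -6 + 42 = 36$)
$B{\left(F \right)} = - 6 F$
$B{\left(O{\left(-17 \right)} \right)} + 1142260 = \left(-6\right) 36 + 1142260 = -216 + 1142260 = 1142044$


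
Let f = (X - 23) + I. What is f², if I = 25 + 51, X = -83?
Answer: 900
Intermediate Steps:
I = 76
f = -30 (f = (-83 - 23) + 76 = -106 + 76 = -30)
f² = (-30)² = 900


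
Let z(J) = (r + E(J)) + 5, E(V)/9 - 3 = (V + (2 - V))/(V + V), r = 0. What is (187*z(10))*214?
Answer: 6582961/5 ≈ 1.3166e+6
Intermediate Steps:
E(V) = 27 + 9/V (E(V) = 27 + 9*((V + (2 - V))/(V + V)) = 27 + 9*(2/((2*V))) = 27 + 9*(2*(1/(2*V))) = 27 + 9/V)
z(J) = 32 + 9/J (z(J) = (0 + (27 + 9/J)) + 5 = (27 + 9/J) + 5 = 32 + 9/J)
(187*z(10))*214 = (187*(32 + 9/10))*214 = (187*(329/10))*214 = (61523/10)*214 = 6582961/5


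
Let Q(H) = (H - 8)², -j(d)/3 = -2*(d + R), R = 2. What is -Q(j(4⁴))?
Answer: -2371600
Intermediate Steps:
j(d) = 12 + 6*d (j(d) = -(-6)*(d + 2) = -(-6)*(2 + d) = -3*(-4 - 2*d) = 12 + 6*d)
Q(H) = (-8 + H)²
-Q(j(4⁴)) = -(-8 + (12 + 6*4⁴))² = -(-8 + (12 + 6*256))² = -(-8 + (12 + 1536))² = -(-8 + 1548)² = -1*1540² = -1*2371600 = -2371600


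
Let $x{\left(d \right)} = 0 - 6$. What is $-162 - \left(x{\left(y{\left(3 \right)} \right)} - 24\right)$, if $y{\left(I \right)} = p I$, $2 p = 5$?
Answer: $-132$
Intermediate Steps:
$p = \frac{5}{2}$ ($p = \frac{1}{2} \cdot 5 = \frac{5}{2} \approx 2.5$)
$y{\left(I \right)} = \frac{5 I}{2}$
$x{\left(d \right)} = -6$ ($x{\left(d \right)} = 0 - 6 = -6$)
$-162 - \left(x{\left(y{\left(3 \right)} \right)} - 24\right) = -162 - \left(-6 - 24\right) = -162 - -30 = -162 + 30 = -132$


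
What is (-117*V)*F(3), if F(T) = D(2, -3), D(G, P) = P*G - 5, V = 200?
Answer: 257400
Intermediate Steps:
D(G, P) = -5 + G*P (D(G, P) = G*P - 5 = -5 + G*P)
F(T) = -11 (F(T) = -5 + 2*(-3) = -5 - 6 = -11)
(-117*V)*F(3) = -117*200*(-11) = -23400*(-11) = 257400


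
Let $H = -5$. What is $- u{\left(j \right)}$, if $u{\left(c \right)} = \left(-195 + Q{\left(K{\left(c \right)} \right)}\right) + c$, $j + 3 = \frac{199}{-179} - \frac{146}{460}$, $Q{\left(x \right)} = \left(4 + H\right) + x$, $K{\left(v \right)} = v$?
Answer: $\frac{4217007}{20585} \approx 204.86$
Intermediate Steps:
$Q{\left(x \right)} = -1 + x$ ($Q{\left(x \right)} = \left(4 - 5\right) + x = -1 + x$)
$j = - \frac{182347}{41170}$ ($j = -3 + \left(\frac{199}{-179} - \frac{146}{460}\right) = -3 + \left(199 \left(- \frac{1}{179}\right) - \frac{73}{230}\right) = -3 - \frac{58837}{41170} = - \frac{182347}{41170} \approx -4.4291$)
$u{\left(c \right)} = -196 + 2 c$ ($u{\left(c \right)} = \left(-195 + \left(-1 + c\right)\right) + c = \left(-196 + c\right) + c = -196 + 2 c$)
$- u{\left(j \right)} = - (-196 + 2 \left(- \frac{182347}{41170}\right)) = - (-196 - \frac{182347}{20585}) = \left(-1\right) \left(- \frac{4217007}{20585}\right) = \frac{4217007}{20585}$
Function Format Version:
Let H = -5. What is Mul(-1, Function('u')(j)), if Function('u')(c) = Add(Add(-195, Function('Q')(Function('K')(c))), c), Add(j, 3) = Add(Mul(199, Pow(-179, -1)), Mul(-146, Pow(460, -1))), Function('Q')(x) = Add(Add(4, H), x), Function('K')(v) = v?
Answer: Rational(4217007, 20585) ≈ 204.86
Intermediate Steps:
Function('Q')(x) = Add(-1, x) (Function('Q')(x) = Add(Add(4, -5), x) = Add(-1, x))
j = Rational(-182347, 41170) (j = Add(-3, Add(Mul(199, Pow(-179, -1)), Mul(-146, Pow(460, -1)))) = Add(-3, Add(Mul(199, Rational(-1, 179)), Mul(-146, Rational(1, 460)))) = Add(-3, Add(Rational(-199, 179), Rational(-73, 230))) = Add(-3, Rational(-58837, 41170)) = Rational(-182347, 41170) ≈ -4.4291)
Function('u')(c) = Add(-196, Mul(2, c)) (Function('u')(c) = Add(Add(-195, Add(-1, c)), c) = Add(Add(-196, c), c) = Add(-196, Mul(2, c)))
Mul(-1, Function('u')(j)) = Mul(-1, Add(-196, Mul(2, Rational(-182347, 41170)))) = Mul(-1, Add(-196, Rational(-182347, 20585))) = Mul(-1, Rational(-4217007, 20585)) = Rational(4217007, 20585)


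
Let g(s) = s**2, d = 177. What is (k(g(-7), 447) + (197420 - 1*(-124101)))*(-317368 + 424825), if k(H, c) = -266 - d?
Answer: 34502078646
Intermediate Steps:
k(H, c) = -443 (k(H, c) = -266 - 1*177 = -266 - 177 = -443)
(k(g(-7), 447) + (197420 - 1*(-124101)))*(-317368 + 424825) = (-443 + (197420 - 1*(-124101)))*(-317368 + 424825) = (-443 + (197420 + 124101))*107457 = (-443 + 321521)*107457 = 321078*107457 = 34502078646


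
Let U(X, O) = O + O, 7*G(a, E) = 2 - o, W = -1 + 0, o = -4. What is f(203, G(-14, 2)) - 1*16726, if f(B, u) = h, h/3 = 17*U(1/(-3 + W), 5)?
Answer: -16216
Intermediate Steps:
W = -1
G(a, E) = 6/7 (G(a, E) = (2 - 1*(-4))/7 = (2 + 4)/7 = (⅐)*6 = 6/7)
U(X, O) = 2*O
h = 510 (h = 3*(17*(2*5)) = 3*(17*10) = 3*170 = 510)
f(B, u) = 510
f(203, G(-14, 2)) - 1*16726 = 510 - 1*16726 = 510 - 16726 = -16216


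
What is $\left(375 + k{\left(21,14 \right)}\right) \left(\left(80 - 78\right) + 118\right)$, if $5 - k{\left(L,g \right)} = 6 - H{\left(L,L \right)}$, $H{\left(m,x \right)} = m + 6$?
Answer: $48120$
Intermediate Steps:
$H{\left(m,x \right)} = 6 + m$
$k{\left(L,g \right)} = 5 + L$ ($k{\left(L,g \right)} = 5 - \left(6 - \left(6 + L\right)\right) = 5 - - L = 5 + L$)
$\left(375 + k{\left(21,14 \right)}\right) \left(\left(80 - 78\right) + 118\right) = \left(375 + \left(5 + 21\right)\right) \left(\left(80 - 78\right) + 118\right) = \left(375 + 26\right) \left(2 + 118\right) = 401 \cdot 120 = 48120$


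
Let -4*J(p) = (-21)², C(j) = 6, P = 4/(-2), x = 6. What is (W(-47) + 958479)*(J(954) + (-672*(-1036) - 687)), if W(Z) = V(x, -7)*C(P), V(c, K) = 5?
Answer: 2666168505711/4 ≈ 6.6654e+11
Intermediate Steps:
P = -2 (P = 4*(-½) = -2)
W(Z) = 30 (W(Z) = 5*6 = 30)
J(p) = -441/4 (J(p) = -¼*(-21)² = -¼*441 = -441/4)
(W(-47) + 958479)*(J(954) + (-672*(-1036) - 687)) = (30 + 958479)*(-441/4 + (-672*(-1036) - 687)) = 958509*(-441/4 + (696192 - 687)) = 958509*(-441/4 + 695505) = 958509*(2781579/4) = 2666168505711/4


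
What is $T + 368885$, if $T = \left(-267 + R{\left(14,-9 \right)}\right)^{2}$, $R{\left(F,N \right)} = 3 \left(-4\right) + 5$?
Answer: $443961$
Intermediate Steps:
$R{\left(F,N \right)} = -7$ ($R{\left(F,N \right)} = -12 + 5 = -7$)
$T = 75076$ ($T = \left(-267 - 7\right)^{2} = \left(-274\right)^{2} = 75076$)
$T + 368885 = 75076 + 368885 = 443961$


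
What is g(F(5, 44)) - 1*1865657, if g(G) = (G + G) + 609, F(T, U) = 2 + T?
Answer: -1865034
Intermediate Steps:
g(G) = 609 + 2*G (g(G) = 2*G + 609 = 609 + 2*G)
g(F(5, 44)) - 1*1865657 = (609 + 2*(2 + 5)) - 1*1865657 = (609 + 2*7) - 1865657 = (609 + 14) - 1865657 = 623 - 1865657 = -1865034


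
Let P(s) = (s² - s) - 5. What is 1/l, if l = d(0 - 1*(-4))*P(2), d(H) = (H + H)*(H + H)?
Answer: -1/192 ≈ -0.0052083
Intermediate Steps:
d(H) = 4*H² (d(H) = (2*H)*(2*H) = 4*H²)
P(s) = -5 + s² - s
l = -192 (l = (4*(0 - 1*(-4))²)*(-5 + 2² - 1*2) = (4*(0 + 4)²)*(-5 + 4 - 2) = (4*4²)*(-3) = (4*16)*(-3) = 64*(-3) = -192)
1/l = 1/(-192) = -1/192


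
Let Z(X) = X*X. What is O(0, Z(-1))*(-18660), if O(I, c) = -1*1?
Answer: 18660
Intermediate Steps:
Z(X) = X²
O(I, c) = -1
O(0, Z(-1))*(-18660) = -1*(-18660) = 18660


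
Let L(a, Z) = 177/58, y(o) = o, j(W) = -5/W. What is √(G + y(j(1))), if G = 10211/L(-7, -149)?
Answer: √104669481/177 ≈ 57.801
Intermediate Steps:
L(a, Z) = 177/58 (L(a, Z) = 177*(1/58) = 177/58)
G = 592238/177 (G = 10211/(177/58) = 10211*(58/177) = 592238/177 ≈ 3346.0)
√(G + y(j(1))) = √(592238/177 - 5/1) = √(592238/177 - 5*1) = √(592238/177 - 5) = √(591353/177) = √104669481/177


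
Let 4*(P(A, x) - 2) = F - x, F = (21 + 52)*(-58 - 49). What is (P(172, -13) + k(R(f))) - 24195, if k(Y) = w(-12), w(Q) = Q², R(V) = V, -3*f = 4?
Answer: -51997/2 ≈ -25999.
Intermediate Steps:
f = -4/3 (f = -⅓*4 = -4/3 ≈ -1.3333)
F = -7811 (F = 73*(-107) = -7811)
k(Y) = 144 (k(Y) = (-12)² = 144)
P(A, x) = -7803/4 - x/4 (P(A, x) = 2 + (-7811 - x)/4 = 2 + (-7811/4 - x/4) = -7803/4 - x/4)
(P(172, -13) + k(R(f))) - 24195 = ((-7803/4 - ¼*(-13)) + 144) - 24195 = ((-7803/4 + 13/4) + 144) - 24195 = (-3895/2 + 144) - 24195 = -3607/2 - 24195 = -51997/2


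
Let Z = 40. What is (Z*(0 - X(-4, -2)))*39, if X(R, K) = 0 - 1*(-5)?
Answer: -7800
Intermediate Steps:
X(R, K) = 5 (X(R, K) = 0 + 5 = 5)
(Z*(0 - X(-4, -2)))*39 = (40*(0 - 1*5))*39 = (40*(0 - 5))*39 = (40*(-5))*39 = -200*39 = -7800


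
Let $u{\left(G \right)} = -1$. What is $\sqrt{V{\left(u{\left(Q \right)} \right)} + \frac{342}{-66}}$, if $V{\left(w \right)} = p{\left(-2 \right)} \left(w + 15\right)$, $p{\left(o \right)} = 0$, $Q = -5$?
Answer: $\frac{i \sqrt{627}}{11} \approx 2.2764 i$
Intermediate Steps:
$V{\left(w \right)} = 0$ ($V{\left(w \right)} = 0 \left(w + 15\right) = 0 \left(15 + w\right) = 0$)
$\sqrt{V{\left(u{\left(Q \right)} \right)} + \frac{342}{-66}} = \sqrt{0 + \frac{342}{-66}} = \sqrt{0 + 342 \left(- \frac{1}{66}\right)} = \sqrt{0 - \frac{57}{11}} = \sqrt{- \frac{57}{11}} = \frac{i \sqrt{627}}{11}$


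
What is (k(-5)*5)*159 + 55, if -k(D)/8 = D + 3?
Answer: 12775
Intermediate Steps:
k(D) = -24 - 8*D (k(D) = -8*(D + 3) = -8*(3 + D) = -24 - 8*D)
(k(-5)*5)*159 + 55 = ((-24 - 8*(-5))*5)*159 + 55 = ((-24 + 40)*5)*159 + 55 = (16*5)*159 + 55 = 80*159 + 55 = 12720 + 55 = 12775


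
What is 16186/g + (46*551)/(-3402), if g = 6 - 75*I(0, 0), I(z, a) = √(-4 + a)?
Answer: -3344567/1064826 + 202325*I/1878 ≈ -3.141 + 107.73*I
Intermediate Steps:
g = 6 - 150*I (g = 6 - 75*√(-4 + 0) = 6 - 150*I ≈ 6.0 - 150.0*I)
16186/g + (46*551)/(-3402) = 16186/(6 - 150*I) + (46*551)/(-3402) = 16186*((6 + 150*I)/22536) + 25346*(-1/3402) = 8093*(6 + 150*I)/11268 - 12673/1701 = -12673/1701 + 8093*(6 + 150*I)/11268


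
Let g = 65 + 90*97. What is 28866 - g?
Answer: 20071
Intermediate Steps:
g = 8795 (g = 65 + 8730 = 8795)
28866 - g = 28866 - 1*8795 = 28866 - 8795 = 20071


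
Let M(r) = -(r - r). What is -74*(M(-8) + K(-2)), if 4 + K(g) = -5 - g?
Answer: 518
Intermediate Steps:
K(g) = -9 - g (K(g) = -4 + (-5 - g) = -9 - g)
M(r) = 0 (M(r) = -1*0 = 0)
-74*(M(-8) + K(-2)) = -74*(0 + (-9 - 1*(-2))) = -74*(0 + (-9 + 2)) = -74*(0 - 7) = -74*(-7) = 518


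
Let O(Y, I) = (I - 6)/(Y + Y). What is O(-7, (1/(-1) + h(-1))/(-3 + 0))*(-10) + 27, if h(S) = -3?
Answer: 71/3 ≈ 23.667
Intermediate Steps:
O(Y, I) = (-6 + I)/(2*Y) (O(Y, I) = (-6 + I)/((2*Y)) = (-6 + I)*(1/(2*Y)) = (-6 + I)/(2*Y))
O(-7, (1/(-1) + h(-1))/(-3 + 0))*(-10) + 27 = ((½)*(-6 + (1/(-1) - 3)/(-3 + 0))/(-7))*(-10) + 27 = ((½)*(-⅐)*(-6 + (-1 - 3)/(-3)))*(-10) + 27 = ((½)*(-⅐)*(-6 - 4*(-⅓)))*(-10) + 27 = ((½)*(-⅐)*(-6 + 4/3))*(-10) + 27 = ((½)*(-⅐)*(-14/3))*(-10) + 27 = (⅓)*(-10) + 27 = -10/3 + 27 = 71/3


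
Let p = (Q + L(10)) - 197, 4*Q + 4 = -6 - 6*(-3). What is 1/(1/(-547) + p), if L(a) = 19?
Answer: -547/96273 ≈ -0.0056818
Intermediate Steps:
Q = 2 (Q = -1 + (-6 - 6*(-3))/4 = -1 + (-6 + 18)/4 = -1 + (¼)*12 = -1 + 3 = 2)
p = -176 (p = (2 + 19) - 197 = 21 - 197 = -176)
1/(1/(-547) + p) = 1/(1/(-547) - 176) = 1/(-1/547 - 176) = 1/(-96273/547) = -547/96273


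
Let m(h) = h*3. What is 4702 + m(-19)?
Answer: 4645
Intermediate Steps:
m(h) = 3*h
4702 + m(-19) = 4702 + 3*(-19) = 4702 - 57 = 4645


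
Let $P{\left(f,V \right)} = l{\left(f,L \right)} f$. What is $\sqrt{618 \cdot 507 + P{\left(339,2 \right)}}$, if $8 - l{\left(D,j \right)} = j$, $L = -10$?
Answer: $6 \sqrt{8873} \approx 565.18$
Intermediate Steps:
$l{\left(D,j \right)} = 8 - j$
$P{\left(f,V \right)} = 18 f$ ($P{\left(f,V \right)} = \left(8 - -10\right) f = \left(8 + 10\right) f = 18 f$)
$\sqrt{618 \cdot 507 + P{\left(339,2 \right)}} = \sqrt{618 \cdot 507 + 18 \cdot 339} = \sqrt{313326 + 6102} = \sqrt{319428} = 6 \sqrt{8873}$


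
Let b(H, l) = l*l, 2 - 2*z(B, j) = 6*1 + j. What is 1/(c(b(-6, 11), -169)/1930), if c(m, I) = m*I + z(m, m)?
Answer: -3860/41023 ≈ -0.094094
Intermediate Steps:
z(B, j) = -2 - j/2 (z(B, j) = 1 - (6*1 + j)/2 = 1 - (6 + j)/2 = 1 + (-3 - j/2) = -2 - j/2)
b(H, l) = l**2
c(m, I) = -2 - m/2 + I*m (c(m, I) = m*I + (-2 - m/2) = I*m + (-2 - m/2) = -2 - m/2 + I*m)
1/(c(b(-6, 11), -169)/1930) = 1/((-2 - 1/2*11**2 - 169*11**2)/1930) = 1/((-2 - 1/2*121 - 169*121)*(1/1930)) = 1/((-2 - 121/2 - 20449)*(1/1930)) = 1/(-41023/2*1/1930) = 1/(-41023/3860) = -3860/41023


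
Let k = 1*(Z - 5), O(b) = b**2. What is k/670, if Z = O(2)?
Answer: -1/670 ≈ -0.0014925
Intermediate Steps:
Z = 4 (Z = 2**2 = 4)
k = -1 (k = 1*(4 - 5) = 1*(-1) = -1)
k/670 = -1/670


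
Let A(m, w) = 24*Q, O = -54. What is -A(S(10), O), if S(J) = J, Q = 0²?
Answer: 0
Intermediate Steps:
Q = 0
A(m, w) = 0 (A(m, w) = 24*0 = 0)
-A(S(10), O) = -1*0 = 0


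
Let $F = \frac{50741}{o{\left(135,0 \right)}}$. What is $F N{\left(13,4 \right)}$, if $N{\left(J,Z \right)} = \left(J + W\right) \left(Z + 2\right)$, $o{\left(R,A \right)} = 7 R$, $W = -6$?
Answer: $\frac{101482}{45} \approx 2255.2$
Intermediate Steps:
$N{\left(J,Z \right)} = \left(-6 + J\right) \left(2 + Z\right)$ ($N{\left(J,Z \right)} = \left(J - 6\right) \left(Z + 2\right) = \left(-6 + J\right) \left(2 + Z\right)$)
$F = \frac{50741}{945}$ ($F = \frac{50741}{7 \cdot 135} = \frac{50741}{945} \approx 53.694$)
$F N{\left(13,4 \right)} = \frac{50741 \left(-12 - 24 + 2 \cdot 13 + 13 \cdot 4\right)}{945} = \frac{50741 \left(-12 - 24 + 26 + 52\right)}{945} = \frac{50741}{945} \cdot 42 = \frac{101482}{45}$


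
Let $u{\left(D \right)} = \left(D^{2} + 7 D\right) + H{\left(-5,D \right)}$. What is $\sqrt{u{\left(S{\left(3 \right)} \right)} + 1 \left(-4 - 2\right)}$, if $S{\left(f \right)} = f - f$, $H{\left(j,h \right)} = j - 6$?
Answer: $i \sqrt{17} \approx 4.1231 i$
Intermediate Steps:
$H{\left(j,h \right)} = -6 + j$ ($H{\left(j,h \right)} = j - 6 = -6 + j$)
$S{\left(f \right)} = 0$
$u{\left(D \right)} = -11 + D^{2} + 7 D$ ($u{\left(D \right)} = \left(D^{2} + 7 D\right) - 11 = -11 + D^{2} + 7 D$)
$\sqrt{u{\left(S{\left(3 \right)} \right)} + 1 \left(-4 - 2\right)} = \sqrt{\left(-11 + 0^{2} + 7 \cdot 0\right) + 1 \left(-4 - 2\right)} = \sqrt{\left(-11 + 0 + 0\right) + 1 \left(-6\right)} = \sqrt{-11 - 6} = \sqrt{-17} = i \sqrt{17}$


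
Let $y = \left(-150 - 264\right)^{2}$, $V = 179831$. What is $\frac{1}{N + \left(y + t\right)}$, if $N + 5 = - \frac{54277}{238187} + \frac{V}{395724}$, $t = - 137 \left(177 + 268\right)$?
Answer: $\frac{94256312388}{10408368906452137} \approx 9.0558 \cdot 10^{-6}$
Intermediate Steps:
$y = 171396$ ($y = \left(-414\right)^{2} = 171396$)
$t = -60965$ ($t = \left(-137\right) 445 = -60965$)
$N = - \frac{449926867091}{94256312388}$ ($N = -5 + \left(- \frac{54277}{238187} + \frac{179831}{395724}\right) = -5 + \frac{21354694849}{94256312388} = - \frac{449926867091}{94256312388} \approx -4.7734$)
$\frac{1}{N + \left(y + t\right)} = \frac{1}{- \frac{449926867091}{94256312388} + \left(171396 - 60965\right)} = \frac{1}{- \frac{449926867091}{94256312388} + 110431} = \frac{1}{\frac{10408368906452137}{94256312388}} = \frac{94256312388}{10408368906452137}$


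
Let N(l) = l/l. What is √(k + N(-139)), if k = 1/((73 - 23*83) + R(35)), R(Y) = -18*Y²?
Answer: √63390790/7962 ≈ 0.99998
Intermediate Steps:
N(l) = 1
k = -1/23886 (k = 1/((73 - 23*83) - 18*35²) = 1/((73 - 1909) - 18*1225) = 1/(-1836 - 22050) = 1/(-23886) = -1/23886 ≈ -4.1866e-5)
√(k + N(-139)) = √(-1/23886 + 1) = √(23885/23886) = √63390790/7962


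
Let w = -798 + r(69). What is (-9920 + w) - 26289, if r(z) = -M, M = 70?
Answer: -37077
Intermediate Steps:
r(z) = -70 (r(z) = -1*70 = -70)
w = -868 (w = -798 - 70 = -868)
(-9920 + w) - 26289 = (-9920 - 868) - 26289 = -10788 - 26289 = -37077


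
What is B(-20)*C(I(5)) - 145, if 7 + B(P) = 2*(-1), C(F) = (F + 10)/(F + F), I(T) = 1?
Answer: -389/2 ≈ -194.50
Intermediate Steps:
C(F) = (10 + F)/(2*F) (C(F) = (10 + F)/((2*F)) = (10 + F)*(1/(2*F)) = (10 + F)/(2*F))
B(P) = -9 (B(P) = -7 + 2*(-1) = -7 - 2 = -9)
B(-20)*C(I(5)) - 145 = -9*(10 + 1)/(2*1) - 145 = -9*11/2 - 145 = -99/2 - 145 = -389/2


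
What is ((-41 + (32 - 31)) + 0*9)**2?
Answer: 1600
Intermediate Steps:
((-41 + (32 - 31)) + 0*9)**2 = ((-41 + 1) + 0)**2 = (-40 + 0)**2 = (-40)**2 = 1600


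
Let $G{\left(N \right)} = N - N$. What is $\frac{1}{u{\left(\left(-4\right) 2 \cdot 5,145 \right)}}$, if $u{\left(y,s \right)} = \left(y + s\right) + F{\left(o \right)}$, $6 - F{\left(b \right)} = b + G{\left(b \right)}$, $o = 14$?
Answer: $\frac{1}{97} \approx 0.010309$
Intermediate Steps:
$G{\left(N \right)} = 0$
$F{\left(b \right)} = 6 - b$ ($F{\left(b \right)} = 6 - \left(b + 0\right) = 6 - b$)
$u{\left(y,s \right)} = -8 + s + y$ ($u{\left(y,s \right)} = \left(y + s\right) + \left(6 - 14\right) = \left(s + y\right) + \left(6 - 14\right) = \left(s + y\right) - 8 = -8 + s + y$)
$\frac{1}{u{\left(\left(-4\right) 2 \cdot 5,145 \right)}} = \frac{1}{-8 + 145 + \left(-4\right) 2 \cdot 5} = \frac{1}{-8 + 145 - 40} = \frac{1}{97}$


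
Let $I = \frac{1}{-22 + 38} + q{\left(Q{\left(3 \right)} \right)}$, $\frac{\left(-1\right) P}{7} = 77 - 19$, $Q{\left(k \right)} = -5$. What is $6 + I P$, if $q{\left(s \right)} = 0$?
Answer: $- \frac{155}{8} \approx -19.375$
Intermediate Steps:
$P = -406$ ($P = - 7 \left(77 - 19\right) = \left(-7\right) 58 = -406$)
$I = \frac{1}{16}$ ($I = \frac{1}{-22 + 38} + 0 = \frac{1}{16} + 0 = \frac{1}{16} \approx 0.0625$)
$6 + I P = 6 + \frac{1}{16} \left(-406\right) = 6 - \frac{203}{8} = - \frac{155}{8}$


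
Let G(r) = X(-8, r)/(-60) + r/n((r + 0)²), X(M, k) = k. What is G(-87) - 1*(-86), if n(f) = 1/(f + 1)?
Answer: -13170051/20 ≈ -6.5850e+5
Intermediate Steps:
n(f) = 1/(1 + f)
G(r) = -r/60 + r*(1 + r²) (G(r) = r/(-60) + r/(1/(1 + (r + 0)²)) = r*(-1/60) + r/(1/(1 + r²)) = -r/60 + r*(1 + r²))
G(-87) - 1*(-86) = -87*(59/60 + (-87)²) - 1*(-86) = -87*(59/60 + 7569) + 86 = -87*454199/60 + 86 = -13171771/20 + 86 = -13170051/20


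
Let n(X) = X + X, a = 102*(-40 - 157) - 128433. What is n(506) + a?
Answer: -147515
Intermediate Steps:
a = -148527 (a = 102*(-197) - 128433 = -20094 - 128433 = -148527)
n(X) = 2*X
n(506) + a = 2*506 - 148527 = 1012 - 148527 = -147515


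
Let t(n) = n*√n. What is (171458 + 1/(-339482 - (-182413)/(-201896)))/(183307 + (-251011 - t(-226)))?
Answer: -99455250824773294542/39371011555413986965 - 663975147299975321*I*√226/78742023110827973930 ≈ -2.5261 - 0.12677*I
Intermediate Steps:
t(n) = n^(3/2)
(171458 + 1/(-339482 - (-182413)/(-201896)))/(183307 + (-251011 - t(-226))) = (171458 + 1/(-339482 - (-182413)/(-201896)))/(183307 + (-251011 - (-226)^(3/2))) = (171458 + 1/(-339482 - (-182413)*(-1)/201896))/(183307 + (-251011 - (-226)*I*√226)) = (171458 + 1/(-339482 - 1*182413/201896))/(183307 + (-251011 + 226*I*√226)) = (171458 + 1/(-339482 - 182413/201896))/(-67704 + 226*I*√226) = (171458 + 1/(-68540240285/201896))/(-67704 + 226*I*√226) = (171458 - 201896/68540240285)/(-67704 + 226*I*√226) = 11751772518583634/(68540240285*(-67704 + 226*I*√226))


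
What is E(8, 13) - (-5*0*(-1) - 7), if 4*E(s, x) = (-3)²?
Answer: 37/4 ≈ 9.2500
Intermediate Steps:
E(s, x) = 9/4 (E(s, x) = (¼)*(-3)² = (¼)*9 = 9/4)
E(8, 13) - (-5*0*(-1) - 7) = 9/4 - (-5*0*(-1) - 7) = 9/4 - (0*(-1) - 7) = 9/4 - (0 - 7) = 9/4 - 1*(-7) = 9/4 + 7 = 37/4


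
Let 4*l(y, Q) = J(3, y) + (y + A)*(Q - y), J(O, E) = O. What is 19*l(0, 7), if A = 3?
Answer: 114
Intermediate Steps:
l(y, Q) = ¾ + (3 + y)*(Q - y)/4 (l(y, Q) = (3 + (y + 3)*(Q - y))/4 = (3 + (3 + y)*(Q - y))/4 = ¾ + (3 + y)*(Q - y)/4)
19*l(0, 7) = 19*(¾ - ¾*0 - ¼*0² + (¾)*7 + (¼)*7*0) = 19*(¾ + 0 - ¼*0 + 21/4 + 0) = 19*(¾ + 0 + 0 + 21/4 + 0) = 19*6 = 114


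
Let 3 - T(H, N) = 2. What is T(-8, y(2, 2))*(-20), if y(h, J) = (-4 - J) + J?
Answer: -20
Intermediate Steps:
y(h, J) = -4
T(H, N) = 1 (T(H, N) = 3 - 1*2 = 3 - 2 = 1)
T(-8, y(2, 2))*(-20) = 1*(-20) = -20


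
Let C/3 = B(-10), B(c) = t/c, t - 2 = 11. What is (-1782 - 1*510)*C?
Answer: 44694/5 ≈ 8938.8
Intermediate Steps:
t = 13 (t = 2 + 11 = 13)
B(c) = 13/c
C = -39/10 (C = 3*(13/(-10)) = 3*(13*(-⅒)) = 3*(-13/10) = -39/10 ≈ -3.9000)
(-1782 - 1*510)*C = (-1782 - 1*510)*(-39/10) = (-1782 - 510)*(-39/10) = -2292*(-39/10) = 44694/5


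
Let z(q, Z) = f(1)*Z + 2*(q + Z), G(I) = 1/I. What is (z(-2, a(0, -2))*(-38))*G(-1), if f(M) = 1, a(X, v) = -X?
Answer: -152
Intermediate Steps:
z(q, Z) = 2*q + 3*Z (z(q, Z) = 1*Z + 2*(q + Z) = Z + 2*(Z + q) = Z + (2*Z + 2*q) = 2*q + 3*Z)
(z(-2, a(0, -2))*(-38))*G(-1) = ((2*(-2) + 3*(-1*0))*(-38))/(-1) = ((-4 + 3*0)*(-38))*(-1) = ((-4 + 0)*(-38))*(-1) = -4*(-38)*(-1) = 152*(-1) = -152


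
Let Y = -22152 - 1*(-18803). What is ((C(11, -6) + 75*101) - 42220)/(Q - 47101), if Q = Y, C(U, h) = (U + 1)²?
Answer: 34501/50450 ≈ 0.68387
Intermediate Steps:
Y = -3349 (Y = -22152 + 18803 = -3349)
C(U, h) = (1 + U)²
Q = -3349
((C(11, -6) + 75*101) - 42220)/(Q - 47101) = (((1 + 11)² + 75*101) - 42220)/(-3349 - 47101) = ((12² + 7575) - 42220)/(-50450) = ((144 + 7575) - 42220)*(-1/50450) = (7719 - 42220)*(-1/50450) = -34501*(-1/50450) = 34501/50450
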